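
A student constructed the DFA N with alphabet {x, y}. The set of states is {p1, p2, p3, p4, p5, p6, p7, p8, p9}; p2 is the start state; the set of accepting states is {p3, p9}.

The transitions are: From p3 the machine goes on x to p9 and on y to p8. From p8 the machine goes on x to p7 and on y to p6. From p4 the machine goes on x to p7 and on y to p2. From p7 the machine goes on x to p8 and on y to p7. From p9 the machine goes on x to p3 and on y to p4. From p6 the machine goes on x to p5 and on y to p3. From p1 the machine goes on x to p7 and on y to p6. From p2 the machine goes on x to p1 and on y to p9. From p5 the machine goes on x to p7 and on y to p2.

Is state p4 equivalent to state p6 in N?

All states are reachable from the start state.
Initial partition by acceptance: {p3,p9} | {p1,p2,p4,p5,p6,p7,p8}.
Split {p1,p2,p4,p5,p6,p7,p8} by δ(·,y) → {p1,p4,p5,p7,p8} and {p2,p6}.
Refine {p1,p4,p5,p7,p8} on symbol y: members go to different blocks, giving {p1,p4,p5,p8} and {p7}.
The partition is now stable with 4 blocks: {p3,p9} | {p1,p4,p5,p8} | {p2,p6} | {p7}.
p4 and p6 end up in different blocks, so they are distinguishable. For instance, the string 'y' is accepted from only p6.

No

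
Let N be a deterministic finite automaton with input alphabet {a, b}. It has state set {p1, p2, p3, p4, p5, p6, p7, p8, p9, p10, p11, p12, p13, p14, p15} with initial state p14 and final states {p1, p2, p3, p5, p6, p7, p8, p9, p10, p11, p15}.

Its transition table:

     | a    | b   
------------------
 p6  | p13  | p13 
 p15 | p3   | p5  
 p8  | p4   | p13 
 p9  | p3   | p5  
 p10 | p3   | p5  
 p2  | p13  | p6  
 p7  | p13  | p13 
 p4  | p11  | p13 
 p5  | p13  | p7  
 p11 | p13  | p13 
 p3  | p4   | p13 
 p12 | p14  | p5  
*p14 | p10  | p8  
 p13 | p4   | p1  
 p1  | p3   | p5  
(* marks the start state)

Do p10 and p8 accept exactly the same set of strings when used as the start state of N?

No

First remove the unreachable states {p2,p6,p9,p12,p15}; 10 states remain.
Initial partition by acceptance: {p1,p3,p5,p7,p8,p10,p11} | {p4,p13,p14}.
Split {p1,p3,p5,p7,p8,p10,p11} by δ(·,a) → {p3,p5,p7,p8,p11} and {p1,p10}.
Refine {p3,p5,p7,p8,p11} on symbol b: members go to different blocks, giving {p3,p7,p8,p11} and {p5}.
Refine {p4,p13,p14} on symbol a: members go to different blocks, giving {p4} and {p13} and {p14}.
Split {p3,p7,p8,p11} by δ(·,a) → {p3,p8} and {p7,p11}.
Stable partition: {p3,p8} | {p4} | {p1,p10} | {p5} | {p13} | {p14} | {p7,p11} — 7 equivalence classes.
p10 and p8 end up in different blocks, so they are distinguishable. For instance, the string 'a' is accepted from only p10.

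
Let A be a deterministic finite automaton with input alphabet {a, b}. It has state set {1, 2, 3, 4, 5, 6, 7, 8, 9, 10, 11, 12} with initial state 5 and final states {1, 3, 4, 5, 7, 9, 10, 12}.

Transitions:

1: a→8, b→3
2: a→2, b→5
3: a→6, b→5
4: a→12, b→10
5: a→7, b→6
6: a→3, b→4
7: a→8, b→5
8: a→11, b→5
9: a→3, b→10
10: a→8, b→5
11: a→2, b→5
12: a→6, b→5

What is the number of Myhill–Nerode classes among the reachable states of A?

Reachable states from the start: {2,3,4,5,6,7,8,10,11,12}. Unreachable: {1,9} — drop them.
Initial partition by acceptance: {3,4,5,7,10,12} | {2,6,8,11}.
Refine {3,4,5,7,10,12} on symbol a: members go to different blocks, giving {3,7,10,12} and {4,5}.
Refine {2,6,8,11} on symbol a: members go to different blocks, giving {2,8,11} and {6}.
On input a, block {3,7,10,12} splits into {3,12} and {7,10}.
Refine {4,5} on symbol a: members go to different blocks, giving {4} and {5}.
The partition is now stable with 6 blocks: {3,12} | {2,8,11} | {4} | {6} | {7,10} | {5}.

6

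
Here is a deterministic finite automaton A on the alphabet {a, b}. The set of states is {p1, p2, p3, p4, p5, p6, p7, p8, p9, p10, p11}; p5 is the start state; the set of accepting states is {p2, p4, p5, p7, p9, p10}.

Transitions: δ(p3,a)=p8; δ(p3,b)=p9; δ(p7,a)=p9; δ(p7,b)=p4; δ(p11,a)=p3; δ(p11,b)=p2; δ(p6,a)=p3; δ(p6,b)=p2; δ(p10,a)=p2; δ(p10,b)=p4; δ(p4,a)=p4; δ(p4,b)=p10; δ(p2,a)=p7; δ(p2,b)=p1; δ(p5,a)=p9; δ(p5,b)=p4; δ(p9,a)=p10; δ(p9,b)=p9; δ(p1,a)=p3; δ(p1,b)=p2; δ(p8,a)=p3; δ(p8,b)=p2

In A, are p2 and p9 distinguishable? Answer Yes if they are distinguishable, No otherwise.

First remove the unreachable states {p6,p11}; 9 states remain.
P0 = {p2,p4,p5,p7,p9,p10} | {p1,p3,p8}.
On input b, block {p2,p4,p5,p7,p9,p10} splits into {p4,p5,p7,p9,p10} and {p2}.
Split {p4,p5,p7,p9,p10} by δ(·,a) → {p4,p5,p7,p9} and {p10}.
Refine {p4,p5,p7,p9} on symbol a: members go to different blocks, giving {p4,p5,p7} and {p9}.
Split {p4,p5,p7} by δ(·,a) → {p5,p7} and {p4}.
Split {p1,p3,p8} by δ(·,b) → {p1,p8} and {p3}.
No further refinement is possible. Final partition (7 blocks): {p5,p7} | {p1,p8} | {p2} | {p10} | {p9} | {p4} | {p3}.
p2 and p9 end up in different blocks, so they are distinguishable. For instance, the string 'b' is accepted from only p9.

Yes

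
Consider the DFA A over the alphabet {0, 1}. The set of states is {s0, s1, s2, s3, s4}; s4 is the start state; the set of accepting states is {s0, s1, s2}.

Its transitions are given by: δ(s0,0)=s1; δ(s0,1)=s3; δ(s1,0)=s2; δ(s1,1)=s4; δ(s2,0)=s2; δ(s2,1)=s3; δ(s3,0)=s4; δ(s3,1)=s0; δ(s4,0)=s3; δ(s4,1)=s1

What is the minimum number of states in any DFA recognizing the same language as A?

2

All states are reachable from the start state.
P0 = {s0,s1,s2} | {s3,s4}.
Stable partition: {s0,s1,s2} | {s3,s4} — 2 equivalence classes.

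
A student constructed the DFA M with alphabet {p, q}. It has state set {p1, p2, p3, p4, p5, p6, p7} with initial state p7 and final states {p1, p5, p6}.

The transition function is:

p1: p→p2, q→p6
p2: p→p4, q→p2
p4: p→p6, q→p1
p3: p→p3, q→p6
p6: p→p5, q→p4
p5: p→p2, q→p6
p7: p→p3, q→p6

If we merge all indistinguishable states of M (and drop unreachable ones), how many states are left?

5

Every state is reachable, so we keep all 7.
Initial partition by acceptance: {p1,p5,p6} | {p2,p3,p4,p7}.
Split {p1,p5,p6} by δ(·,p) → {p1,p5} and {p6}.
Refine {p2,p3,p4,p7} on symbol p: members go to different blocks, giving {p2,p3,p7} and {p4}.
On input p, block {p2,p3,p7} splits into {p3,p7} and {p2}.
Stable partition: {p1,p5} | {p3,p7} | {p6} | {p4} | {p2} — 5 equivalence classes.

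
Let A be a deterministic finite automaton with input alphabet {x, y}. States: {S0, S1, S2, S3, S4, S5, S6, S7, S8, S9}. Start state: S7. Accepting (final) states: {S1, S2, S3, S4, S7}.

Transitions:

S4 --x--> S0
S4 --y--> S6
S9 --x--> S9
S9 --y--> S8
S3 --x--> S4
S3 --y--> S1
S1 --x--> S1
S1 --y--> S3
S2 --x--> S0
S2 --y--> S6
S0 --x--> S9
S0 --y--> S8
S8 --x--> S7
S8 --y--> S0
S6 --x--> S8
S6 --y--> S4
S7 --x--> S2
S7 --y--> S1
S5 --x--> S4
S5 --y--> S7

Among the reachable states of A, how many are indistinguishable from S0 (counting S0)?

Reachable states from the start: {S0,S1,S2,S3,S4,S6,S7,S8,S9}. Unreachable: {S5} — drop them.
Start with accepting vs non-accepting: {S1,S2,S3,S4,S7} | {S0,S6,S8,S9}.
On input x, block {S1,S2,S3,S4,S7} splits into {S1,S3,S7} and {S2,S4}.
On input x, block {S1,S3,S7} splits into {S3,S7} and {S1}.
Refine {S0,S6,S8,S9} on symbol x: members go to different blocks, giving {S0,S6,S9} and {S8}.
On input x, block {S0,S6,S9} splits into {S0,S9} and {S6}.
No further refinement is possible. Final partition (6 blocks): {S3,S7} | {S0,S9} | {S2,S4} | {S1} | {S8} | {S6}.
State S0 belongs to the block {S0,S9}, which has 2 states.

2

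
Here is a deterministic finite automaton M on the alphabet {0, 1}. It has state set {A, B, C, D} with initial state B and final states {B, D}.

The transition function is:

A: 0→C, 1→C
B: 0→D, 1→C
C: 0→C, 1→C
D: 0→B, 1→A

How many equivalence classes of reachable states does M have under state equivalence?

2

Initial partition by acceptance: {B,D} | {A,C}.
Stable partition: {B,D} | {A,C} — 2 equivalence classes.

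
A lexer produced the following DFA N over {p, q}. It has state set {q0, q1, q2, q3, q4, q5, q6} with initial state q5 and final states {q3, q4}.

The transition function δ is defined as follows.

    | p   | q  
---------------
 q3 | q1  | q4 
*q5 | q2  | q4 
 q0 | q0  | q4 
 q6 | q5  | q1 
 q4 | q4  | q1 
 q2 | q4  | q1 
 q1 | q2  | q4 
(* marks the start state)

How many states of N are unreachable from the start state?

3

Starting at q5 and following transitions, the reachable set is {q1, q2, q4, q5}. That leaves q0, q3, q6 unreachable — 3 in total.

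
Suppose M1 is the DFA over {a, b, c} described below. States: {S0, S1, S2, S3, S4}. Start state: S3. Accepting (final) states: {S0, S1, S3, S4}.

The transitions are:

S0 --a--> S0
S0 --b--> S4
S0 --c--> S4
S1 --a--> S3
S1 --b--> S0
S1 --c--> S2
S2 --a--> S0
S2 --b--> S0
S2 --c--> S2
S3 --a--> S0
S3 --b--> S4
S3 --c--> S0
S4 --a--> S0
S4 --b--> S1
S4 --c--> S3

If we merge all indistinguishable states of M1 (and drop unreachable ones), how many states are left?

Every state is reachable, so we keep all 5.
Initial partition by acceptance: {S0,S1,S3,S4} | {S2}.
On input c, block {S0,S1,S3,S4} splits into {S0,S3,S4} and {S1}.
On input b, block {S0,S3,S4} splits into {S0,S3} and {S4}.
Split {S0,S3} by δ(·,c) → {S0} and {S3}.
Stable partition: {S0} | {S2} | {S1} | {S4} | {S3} — 5 equivalence classes.

5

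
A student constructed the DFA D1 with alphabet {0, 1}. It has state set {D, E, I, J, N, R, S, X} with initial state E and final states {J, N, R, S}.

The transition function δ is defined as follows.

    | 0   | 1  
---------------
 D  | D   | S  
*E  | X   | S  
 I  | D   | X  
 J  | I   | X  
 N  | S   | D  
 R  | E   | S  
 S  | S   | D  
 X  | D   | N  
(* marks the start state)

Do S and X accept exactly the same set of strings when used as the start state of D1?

No

States {I,J,R} cannot be reached from the start state, so discard them.
Start with accepting vs non-accepting: {N,S} | {D,E,X}.
No further refinement is possible. Final partition (2 blocks): {N,S} | {D,E,X}.
S and X end up in different blocks, so they are distinguishable. For instance, the string 'ε' is accepted from only S.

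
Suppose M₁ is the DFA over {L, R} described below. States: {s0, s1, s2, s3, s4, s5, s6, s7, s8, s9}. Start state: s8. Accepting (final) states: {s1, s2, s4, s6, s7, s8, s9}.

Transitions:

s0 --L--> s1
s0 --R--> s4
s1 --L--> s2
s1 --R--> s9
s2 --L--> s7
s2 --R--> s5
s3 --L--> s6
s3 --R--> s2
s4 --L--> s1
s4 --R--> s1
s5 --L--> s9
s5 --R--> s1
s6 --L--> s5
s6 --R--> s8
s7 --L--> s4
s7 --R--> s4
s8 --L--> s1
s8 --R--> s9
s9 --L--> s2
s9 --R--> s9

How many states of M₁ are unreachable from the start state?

3

Starting at s8 and following transitions, the reachable set is {s1, s2, s4, s5, s7, s8, s9}. That leaves s0, s3, s6 unreachable — 3 in total.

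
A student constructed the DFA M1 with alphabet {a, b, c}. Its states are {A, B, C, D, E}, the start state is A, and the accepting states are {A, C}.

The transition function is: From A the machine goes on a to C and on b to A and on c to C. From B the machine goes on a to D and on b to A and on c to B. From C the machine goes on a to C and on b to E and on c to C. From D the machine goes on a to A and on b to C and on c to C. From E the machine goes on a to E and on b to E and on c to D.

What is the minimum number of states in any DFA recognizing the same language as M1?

Reachable states from the start: {A,C,D,E}. Unreachable: {B} — drop them.
Start with accepting vs non-accepting: {A,C} | {D,E}.
Split {A,C} by δ(·,b) → {A} and {C}.
Refine {D,E} on symbol a: members go to different blocks, giving {D} and {E}.
Stable partition: {A} | {D} | {C} | {E} — 4 equivalence classes.

4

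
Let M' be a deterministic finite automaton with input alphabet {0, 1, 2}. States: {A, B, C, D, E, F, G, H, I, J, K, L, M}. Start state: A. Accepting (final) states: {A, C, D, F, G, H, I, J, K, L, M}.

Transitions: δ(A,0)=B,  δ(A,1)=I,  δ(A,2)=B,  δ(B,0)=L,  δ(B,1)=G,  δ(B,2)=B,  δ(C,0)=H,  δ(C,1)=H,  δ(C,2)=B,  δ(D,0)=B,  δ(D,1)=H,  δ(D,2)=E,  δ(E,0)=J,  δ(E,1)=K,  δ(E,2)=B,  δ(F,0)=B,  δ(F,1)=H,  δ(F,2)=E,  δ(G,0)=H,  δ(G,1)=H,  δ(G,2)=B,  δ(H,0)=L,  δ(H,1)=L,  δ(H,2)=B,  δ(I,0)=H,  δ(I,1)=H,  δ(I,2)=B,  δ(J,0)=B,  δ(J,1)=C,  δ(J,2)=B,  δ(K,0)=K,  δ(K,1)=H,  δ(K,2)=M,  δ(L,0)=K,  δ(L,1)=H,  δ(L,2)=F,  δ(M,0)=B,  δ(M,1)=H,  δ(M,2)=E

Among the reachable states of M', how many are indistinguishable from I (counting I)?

First remove the unreachable states {D}; 12 states remain.
P0 = {A,C,F,G,H,I,J,K,L,M} | {B,E}.
Split {A,C,F,G,H,I,J,K,L,M} by δ(·,0) → {C,G,H,I,K,L} and {A,F,J,M}.
Split {C,G,H,I,K,L} by δ(·,2) → {C,G,H,I} and {K,L}.
Split {C,G,H,I} by δ(·,0) → {C,G,I} and {H}.
Refine {B,E} on symbol 0: members go to different blocks, giving {B} and {E}.
Refine {A,F,J,M} on symbol 1: members go to different blocks, giving {A,J} and {F,M}.
The partition is now stable with 7 blocks: {C,G,I} | {B} | {A,J} | {K,L} | {H} | {E} | {F,M}.
The equivalence class containing I is {C,G,I}, of size 3.

3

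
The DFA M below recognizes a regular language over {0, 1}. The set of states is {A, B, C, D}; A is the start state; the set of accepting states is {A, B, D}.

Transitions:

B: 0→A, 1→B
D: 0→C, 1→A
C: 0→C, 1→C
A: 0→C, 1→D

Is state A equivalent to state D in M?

Yes

Reachable states from the start: {A,C,D}. Unreachable: {B} — drop them.
Initial partition by acceptance: {A,D} | {C}.
No further refinement is possible. Final partition (2 blocks): {A,D} | {C}.
A and D lie in the same block of the stable partition, so they are equivalent — no string distinguishes them.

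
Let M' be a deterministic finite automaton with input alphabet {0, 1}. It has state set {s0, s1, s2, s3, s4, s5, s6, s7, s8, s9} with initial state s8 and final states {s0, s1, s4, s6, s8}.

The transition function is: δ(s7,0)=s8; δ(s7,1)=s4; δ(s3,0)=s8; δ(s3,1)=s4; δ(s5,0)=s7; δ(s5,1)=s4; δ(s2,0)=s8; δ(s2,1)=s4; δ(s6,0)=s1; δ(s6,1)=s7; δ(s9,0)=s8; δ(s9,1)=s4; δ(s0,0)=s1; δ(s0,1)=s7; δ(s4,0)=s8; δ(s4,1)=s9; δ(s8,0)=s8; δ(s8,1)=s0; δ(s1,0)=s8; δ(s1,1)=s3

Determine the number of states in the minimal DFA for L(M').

First remove the unreachable states {s2,s5,s6}; 7 states remain.
Initial partition by acceptance: {s0,s1,s4,s8} | {s3,s7,s9}.
On input 1, block {s0,s1,s4,s8} splits into {s0,s1,s4} and {s8}.
Split {s0,s1,s4} by δ(·,0) → {s1,s4} and {s0}.
Stable partition: {s1,s4} | {s3,s7,s9} | {s8} | {s0} — 4 equivalence classes.

4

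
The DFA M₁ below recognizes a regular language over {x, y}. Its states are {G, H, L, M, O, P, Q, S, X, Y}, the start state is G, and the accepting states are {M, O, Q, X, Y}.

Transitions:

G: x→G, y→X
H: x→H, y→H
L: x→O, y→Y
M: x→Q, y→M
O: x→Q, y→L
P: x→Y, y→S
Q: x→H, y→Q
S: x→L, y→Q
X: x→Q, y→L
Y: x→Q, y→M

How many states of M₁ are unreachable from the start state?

2

No path from G leads to P, S; the other 8 states are all reachable.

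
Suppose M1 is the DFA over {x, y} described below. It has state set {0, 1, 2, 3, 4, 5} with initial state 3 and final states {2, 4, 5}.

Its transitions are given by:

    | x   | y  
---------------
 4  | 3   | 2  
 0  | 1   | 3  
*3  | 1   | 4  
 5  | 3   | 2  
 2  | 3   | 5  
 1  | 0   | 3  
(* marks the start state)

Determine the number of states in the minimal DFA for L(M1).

3

Every state is reachable, so we keep all 6.
P0 = {2,4,5} | {0,1,3}.
On input y, block {0,1,3} splits into {0,1} and {3}.
The partition is now stable with 3 blocks: {2,4,5} | {0,1} | {3}.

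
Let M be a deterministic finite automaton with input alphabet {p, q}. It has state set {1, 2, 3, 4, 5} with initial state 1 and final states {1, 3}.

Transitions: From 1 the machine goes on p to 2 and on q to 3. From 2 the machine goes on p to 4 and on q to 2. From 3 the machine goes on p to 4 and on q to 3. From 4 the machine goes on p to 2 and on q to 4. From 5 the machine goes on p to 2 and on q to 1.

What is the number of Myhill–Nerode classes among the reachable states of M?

States {5} cannot be reached from the start state, so discard them.
Initial partition by acceptance: {1,3} | {2,4}.
The partition is now stable with 2 blocks: {1,3} | {2,4}.

2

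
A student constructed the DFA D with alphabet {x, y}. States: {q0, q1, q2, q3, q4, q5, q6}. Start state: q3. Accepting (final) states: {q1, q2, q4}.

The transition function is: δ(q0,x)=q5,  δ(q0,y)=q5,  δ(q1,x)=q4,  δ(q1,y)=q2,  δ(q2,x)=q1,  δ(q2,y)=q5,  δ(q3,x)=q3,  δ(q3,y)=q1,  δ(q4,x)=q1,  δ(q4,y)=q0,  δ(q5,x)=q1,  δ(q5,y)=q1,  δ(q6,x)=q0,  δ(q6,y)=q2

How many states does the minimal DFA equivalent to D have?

6

States {q6} cannot be reached from the start state, so discard them.
Start with accepting vs non-accepting: {q1,q2,q4} | {q0,q3,q5}.
On input y, block {q1,q2,q4} splits into {q2,q4} and {q1}.
Refine {q0,q3,q5} on symbol x: members go to different blocks, giving {q0,q3} and {q5}.
On input y, block {q2,q4} splits into {q2} and {q4}.
Split {q0,q3} by δ(·,x) → {q0} and {q3}.
Stable partition: {q2} | {q0} | {q1} | {q5} | {q4} | {q3} — 6 equivalence classes.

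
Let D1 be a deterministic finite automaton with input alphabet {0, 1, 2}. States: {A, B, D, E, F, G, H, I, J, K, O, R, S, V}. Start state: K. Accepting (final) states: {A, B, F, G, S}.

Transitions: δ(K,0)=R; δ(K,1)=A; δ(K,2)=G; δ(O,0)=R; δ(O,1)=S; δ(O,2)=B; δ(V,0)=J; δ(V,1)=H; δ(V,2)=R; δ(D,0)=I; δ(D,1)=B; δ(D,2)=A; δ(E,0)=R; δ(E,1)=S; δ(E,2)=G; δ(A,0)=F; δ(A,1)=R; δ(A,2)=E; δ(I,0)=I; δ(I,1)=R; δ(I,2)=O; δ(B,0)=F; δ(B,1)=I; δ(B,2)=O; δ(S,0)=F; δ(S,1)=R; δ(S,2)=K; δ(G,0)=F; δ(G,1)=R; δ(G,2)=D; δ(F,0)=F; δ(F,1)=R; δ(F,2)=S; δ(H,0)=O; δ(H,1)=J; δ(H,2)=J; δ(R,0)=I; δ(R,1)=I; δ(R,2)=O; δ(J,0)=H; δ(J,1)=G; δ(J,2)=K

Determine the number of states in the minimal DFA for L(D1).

First remove the unreachable states {H,J,V}; 11 states remain.
P0 = {A,B,F,G,S} | {D,E,I,K,O,R}.
Refine {A,B,F,G,S} on symbol 2: members go to different blocks, giving {A,B,G,S} and {F}.
Split {D,E,I,K,O,R} by δ(·,1) → {D,E,K,O} and {I,R}.
No further refinement is possible. Final partition (4 blocks): {A,B,G,S} | {D,E,K,O} | {F} | {I,R}.

4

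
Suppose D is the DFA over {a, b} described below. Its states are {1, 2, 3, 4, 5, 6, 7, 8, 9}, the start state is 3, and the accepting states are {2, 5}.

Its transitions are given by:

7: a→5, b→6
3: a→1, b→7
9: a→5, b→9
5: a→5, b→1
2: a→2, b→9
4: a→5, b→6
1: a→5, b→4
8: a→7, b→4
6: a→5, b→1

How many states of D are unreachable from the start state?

No path from 3 leads to 2, 8, 9; the other 6 states are all reachable.

3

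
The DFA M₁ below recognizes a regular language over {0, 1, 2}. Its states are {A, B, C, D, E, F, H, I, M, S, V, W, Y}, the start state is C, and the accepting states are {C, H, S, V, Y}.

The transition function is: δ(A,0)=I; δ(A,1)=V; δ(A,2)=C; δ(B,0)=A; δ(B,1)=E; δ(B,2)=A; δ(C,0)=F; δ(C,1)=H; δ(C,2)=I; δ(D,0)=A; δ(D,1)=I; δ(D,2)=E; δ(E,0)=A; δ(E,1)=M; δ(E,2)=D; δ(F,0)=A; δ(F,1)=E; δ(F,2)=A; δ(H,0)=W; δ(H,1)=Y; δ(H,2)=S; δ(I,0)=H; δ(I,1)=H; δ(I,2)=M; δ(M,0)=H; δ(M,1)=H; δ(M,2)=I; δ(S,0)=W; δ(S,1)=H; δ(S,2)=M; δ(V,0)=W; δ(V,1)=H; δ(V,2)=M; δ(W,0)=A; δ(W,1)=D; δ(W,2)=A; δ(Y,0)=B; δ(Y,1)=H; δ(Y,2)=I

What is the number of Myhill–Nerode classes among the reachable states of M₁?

6

Initial partition by acceptance: {C,H,S,V,Y} | {A,B,D,E,F,I,M,W}.
Refine {C,H,S,V,Y} on symbol 2: members go to different blocks, giving {C,S,V,Y} and {H}.
Refine {A,B,D,E,F,I,M,W} on symbol 0: members go to different blocks, giving {A,B,D,E,F,W} and {I,M}.
Refine {A,B,D,E,F,W} on symbol 0: members go to different blocks, giving {B,D,E,F,W} and {A}.
Split {B,D,E,F,W} by δ(·,1) → {B,F,W} and {D,E}.
No further refinement is possible. Final partition (6 blocks): {C,S,V,Y} | {B,F,W} | {H} | {I,M} | {A} | {D,E}.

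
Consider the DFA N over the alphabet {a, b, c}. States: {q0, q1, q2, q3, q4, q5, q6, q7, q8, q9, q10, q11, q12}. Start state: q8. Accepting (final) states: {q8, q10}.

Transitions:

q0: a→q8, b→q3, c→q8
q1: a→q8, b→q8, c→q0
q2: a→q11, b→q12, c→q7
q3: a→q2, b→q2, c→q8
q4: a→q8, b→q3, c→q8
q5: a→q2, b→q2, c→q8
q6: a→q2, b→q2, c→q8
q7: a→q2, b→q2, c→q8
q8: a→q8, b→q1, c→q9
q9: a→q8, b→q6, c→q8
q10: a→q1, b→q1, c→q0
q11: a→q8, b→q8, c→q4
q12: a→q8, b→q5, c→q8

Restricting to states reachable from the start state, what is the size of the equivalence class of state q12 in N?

Reachable states from the start: {q0,q1,q2,q3,q4,q5,q6,q7,q8,q9,q11,q12}. Unreachable: {q10} — drop them.
Initial partition by acceptance: {q8} | {q0,q1,q2,q3,q4,q5,q6,q7,q9,q11,q12}.
Refine {q0,q1,q2,q3,q4,q5,q6,q7,q9,q11,q12} on symbol a: members go to different blocks, giving {q0,q1,q4,q9,q11,q12} and {q2,q3,q5,q6,q7}.
On input b, block {q0,q1,q4,q9,q11,q12} splits into {q0,q4,q9,q12} and {q1,q11}.
On input a, block {q2,q3,q5,q6,q7} splits into {q3,q5,q6,q7} and {q2}.
No further refinement is possible. Final partition (5 blocks): {q8} | {q0,q4,q9,q12} | {q3,q5,q6,q7} | {q1,q11} | {q2}.
The equivalence class containing q12 is {q0,q4,q9,q12}, of size 4.

4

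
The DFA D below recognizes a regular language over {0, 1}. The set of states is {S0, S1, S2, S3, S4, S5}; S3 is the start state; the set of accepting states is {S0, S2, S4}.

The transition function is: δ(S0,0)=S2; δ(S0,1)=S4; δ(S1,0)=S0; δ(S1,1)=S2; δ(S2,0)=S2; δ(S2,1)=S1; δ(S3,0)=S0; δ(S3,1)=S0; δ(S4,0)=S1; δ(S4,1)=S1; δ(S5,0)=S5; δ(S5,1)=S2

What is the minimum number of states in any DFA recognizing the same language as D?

States {S5} cannot be reached from the start state, so discard them.
Start with accepting vs non-accepting: {S0,S2,S4} | {S1,S3}.
Split {S0,S2,S4} by δ(·,0) → {S0,S2} and {S4}.
Refine {S0,S2} on symbol 1: members go to different blocks, giving {S0} and {S2}.
Refine {S1,S3} on symbol 1: members go to different blocks, giving {S1} and {S3}.
Stable partition: {S0} | {S1} | {S4} | {S2} | {S3} — 5 equivalence classes.

5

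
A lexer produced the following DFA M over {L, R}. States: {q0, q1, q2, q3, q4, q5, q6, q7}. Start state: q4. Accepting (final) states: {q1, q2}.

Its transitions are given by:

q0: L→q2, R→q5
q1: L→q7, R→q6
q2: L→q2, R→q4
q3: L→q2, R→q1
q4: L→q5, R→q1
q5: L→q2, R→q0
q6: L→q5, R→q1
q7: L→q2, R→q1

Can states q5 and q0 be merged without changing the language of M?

Yes

First remove the unreachable states {q3}; 7 states remain.
Start with accepting vs non-accepting: {q1,q2} | {q0,q4,q5,q6,q7}.
On input L, block {q1,q2} splits into {q1} and {q2}.
Split {q0,q4,q5,q6,q7} by δ(·,L) → {q0,q5,q7} and {q4,q6}.
Split {q0,q5,q7} by δ(·,R) → {q0,q5} and {q7}.
The partition is now stable with 5 blocks: {q1} | {q0,q5} | {q2} | {q4,q6} | {q7}.
q5 and q0 lie in the same block of the stable partition, so they are equivalent — no string distinguishes them.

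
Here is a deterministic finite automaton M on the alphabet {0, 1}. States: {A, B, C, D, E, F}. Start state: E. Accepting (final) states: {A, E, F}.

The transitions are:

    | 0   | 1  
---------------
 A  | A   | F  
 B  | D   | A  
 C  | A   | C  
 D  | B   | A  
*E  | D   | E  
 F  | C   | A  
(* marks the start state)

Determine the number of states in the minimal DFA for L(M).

Every state is reachable, so we keep all 6.
Initial partition by acceptance: {A,E,F} | {B,C,D}.
Split {A,E,F} by δ(·,0) → {E,F} and {A}.
Split {E,F} by δ(·,1) → {E} and {F}.
Refine {B,C,D} on symbol 0: members go to different blocks, giving {B,D} and {C}.
Stable partition: {E} | {B,D} | {A} | {F} | {C} — 5 equivalence classes.

5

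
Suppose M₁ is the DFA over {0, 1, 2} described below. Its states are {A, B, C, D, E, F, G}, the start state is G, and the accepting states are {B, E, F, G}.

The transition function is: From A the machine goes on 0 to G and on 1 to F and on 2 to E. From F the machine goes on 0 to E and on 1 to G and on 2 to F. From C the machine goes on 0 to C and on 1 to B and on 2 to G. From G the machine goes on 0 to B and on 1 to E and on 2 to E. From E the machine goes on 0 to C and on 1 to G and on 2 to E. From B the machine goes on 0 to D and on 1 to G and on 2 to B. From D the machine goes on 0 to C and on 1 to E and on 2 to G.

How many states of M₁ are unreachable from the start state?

2

No path from G leads to A, F; the other 5 states are all reachable.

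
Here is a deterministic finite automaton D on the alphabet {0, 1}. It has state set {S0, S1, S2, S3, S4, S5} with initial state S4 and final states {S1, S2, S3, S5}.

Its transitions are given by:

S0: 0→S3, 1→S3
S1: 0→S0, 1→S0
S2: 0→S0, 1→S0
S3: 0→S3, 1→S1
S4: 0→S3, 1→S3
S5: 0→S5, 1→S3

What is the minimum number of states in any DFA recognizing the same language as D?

3

States {S2,S5} cannot be reached from the start state, so discard them.
Start with accepting vs non-accepting: {S1,S3} | {S0,S4}.
On input 0, block {S1,S3} splits into {S1} and {S3}.
Stable partition: {S1} | {S0,S4} | {S3} — 3 equivalence classes.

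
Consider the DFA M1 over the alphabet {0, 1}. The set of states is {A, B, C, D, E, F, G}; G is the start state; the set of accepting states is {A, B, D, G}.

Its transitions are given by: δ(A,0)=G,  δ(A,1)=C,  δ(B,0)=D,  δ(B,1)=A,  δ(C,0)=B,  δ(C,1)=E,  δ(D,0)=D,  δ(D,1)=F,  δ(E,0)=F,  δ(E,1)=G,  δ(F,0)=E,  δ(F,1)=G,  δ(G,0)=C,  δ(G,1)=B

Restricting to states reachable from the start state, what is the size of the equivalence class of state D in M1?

Start with accepting vs non-accepting: {A,B,D,G} | {C,E,F}.
Split {A,B,D,G} by δ(·,0) → {A,B,D} and {G}.
Refine {A,B,D} on symbol 0: members go to different blocks, giving {B,D} and {A}.
Split {B,D} by δ(·,1) → {B} and {D}.
Split {C,E,F} by δ(·,0) → {E,F} and {C}.
No further refinement is possible. Final partition (6 blocks): {B} | {E,F} | {G} | {A} | {D} | {C}.
State D belongs to the block {D}, which has 1 states.

1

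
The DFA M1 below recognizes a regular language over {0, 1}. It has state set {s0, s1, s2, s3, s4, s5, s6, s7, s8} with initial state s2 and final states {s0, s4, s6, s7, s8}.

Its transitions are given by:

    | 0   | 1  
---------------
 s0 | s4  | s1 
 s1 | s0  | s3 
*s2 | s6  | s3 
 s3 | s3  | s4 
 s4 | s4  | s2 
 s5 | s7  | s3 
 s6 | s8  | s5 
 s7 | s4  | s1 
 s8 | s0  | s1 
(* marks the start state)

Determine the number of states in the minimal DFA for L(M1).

P0 = {s0,s4,s6,s7,s8} | {s1,s2,s3,s5}.
Refine {s1,s2,s3,s5} on symbol 0: members go to different blocks, giving {s1,s2,s5} and {s3}.
Stable partition: {s0,s4,s6,s7,s8} | {s1,s2,s5} | {s3} — 3 equivalence classes.

3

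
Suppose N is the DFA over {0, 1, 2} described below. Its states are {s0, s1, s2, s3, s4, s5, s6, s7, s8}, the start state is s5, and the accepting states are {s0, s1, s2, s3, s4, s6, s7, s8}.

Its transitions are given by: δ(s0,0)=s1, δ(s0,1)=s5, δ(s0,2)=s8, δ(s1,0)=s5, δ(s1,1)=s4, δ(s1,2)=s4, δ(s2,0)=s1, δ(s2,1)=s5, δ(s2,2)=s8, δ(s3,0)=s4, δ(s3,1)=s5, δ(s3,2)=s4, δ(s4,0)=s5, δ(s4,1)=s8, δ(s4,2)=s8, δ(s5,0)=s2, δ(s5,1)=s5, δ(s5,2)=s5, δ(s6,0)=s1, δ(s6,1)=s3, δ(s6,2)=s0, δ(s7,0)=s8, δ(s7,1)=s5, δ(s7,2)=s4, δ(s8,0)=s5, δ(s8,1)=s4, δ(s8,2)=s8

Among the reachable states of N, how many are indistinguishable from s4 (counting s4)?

3

States {s0,s3,s6,s7} cannot be reached from the start state, so discard them.
Initial partition by acceptance: {s1,s2,s4,s8} | {s5}.
On input 0, block {s1,s2,s4,s8} splits into {s1,s4,s8} and {s2}.
No further refinement is possible. Final partition (3 blocks): {s1,s4,s8} | {s5} | {s2}.
The equivalence class containing s4 is {s1,s4,s8}, of size 3.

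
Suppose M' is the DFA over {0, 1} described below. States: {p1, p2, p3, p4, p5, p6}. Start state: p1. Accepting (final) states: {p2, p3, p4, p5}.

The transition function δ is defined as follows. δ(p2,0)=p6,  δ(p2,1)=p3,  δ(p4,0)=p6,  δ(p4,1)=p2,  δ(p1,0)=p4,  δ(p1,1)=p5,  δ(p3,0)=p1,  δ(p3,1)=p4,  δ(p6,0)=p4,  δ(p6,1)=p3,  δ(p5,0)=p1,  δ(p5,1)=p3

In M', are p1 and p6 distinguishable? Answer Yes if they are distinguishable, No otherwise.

No

All states are reachable from the start state.
Start with accepting vs non-accepting: {p2,p3,p4,p5} | {p1,p6}.
No further refinement is possible. Final partition (2 blocks): {p2,p3,p4,p5} | {p1,p6}.
p1 and p6 lie in the same block of the stable partition, so they are equivalent — no string distinguishes them.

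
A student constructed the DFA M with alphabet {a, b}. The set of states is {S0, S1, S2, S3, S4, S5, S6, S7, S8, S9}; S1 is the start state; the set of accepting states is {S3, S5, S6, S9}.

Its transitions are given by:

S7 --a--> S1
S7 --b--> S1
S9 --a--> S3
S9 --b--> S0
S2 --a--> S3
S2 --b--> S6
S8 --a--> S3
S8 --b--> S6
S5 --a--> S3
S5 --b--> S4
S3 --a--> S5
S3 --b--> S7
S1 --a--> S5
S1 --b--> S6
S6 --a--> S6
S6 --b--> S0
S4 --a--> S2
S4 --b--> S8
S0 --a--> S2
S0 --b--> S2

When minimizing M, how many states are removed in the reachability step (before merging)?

1

Starting at S1 and following transitions, the reachable set is {S0, S1, S2, S3, S4, S5, S6, S7, S8}. That leaves S9 unreachable — 1 in total.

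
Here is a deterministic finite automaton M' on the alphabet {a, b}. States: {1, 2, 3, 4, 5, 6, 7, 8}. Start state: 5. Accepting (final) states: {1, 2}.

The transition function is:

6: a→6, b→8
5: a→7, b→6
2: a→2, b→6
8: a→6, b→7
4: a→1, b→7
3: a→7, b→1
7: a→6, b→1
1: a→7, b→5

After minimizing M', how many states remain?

States {2,3,4} cannot be reached from the start state, so discard them.
P0 = {1} | {5,6,7,8}.
Refine {5,6,7,8} on symbol b: members go to different blocks, giving {5,6,8} and {7}.
Refine {5,6,8} on symbol a: members go to different blocks, giving {6,8} and {5}.
Refine {6,8} on symbol b: members go to different blocks, giving {6} and {8}.
Stable partition: {1} | {6} | {7} | {5} | {8} — 5 equivalence classes.

5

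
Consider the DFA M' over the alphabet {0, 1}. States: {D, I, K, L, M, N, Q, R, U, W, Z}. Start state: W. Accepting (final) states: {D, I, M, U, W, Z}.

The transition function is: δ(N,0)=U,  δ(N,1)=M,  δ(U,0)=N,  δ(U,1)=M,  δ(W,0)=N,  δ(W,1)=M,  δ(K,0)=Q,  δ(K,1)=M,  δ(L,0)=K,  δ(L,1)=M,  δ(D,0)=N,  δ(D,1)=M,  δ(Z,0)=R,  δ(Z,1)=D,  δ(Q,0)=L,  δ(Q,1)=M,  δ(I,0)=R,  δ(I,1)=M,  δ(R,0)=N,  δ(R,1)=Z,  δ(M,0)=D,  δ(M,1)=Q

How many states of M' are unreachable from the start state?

3

No path from W leads to I, R, Z; the other 8 states are all reachable.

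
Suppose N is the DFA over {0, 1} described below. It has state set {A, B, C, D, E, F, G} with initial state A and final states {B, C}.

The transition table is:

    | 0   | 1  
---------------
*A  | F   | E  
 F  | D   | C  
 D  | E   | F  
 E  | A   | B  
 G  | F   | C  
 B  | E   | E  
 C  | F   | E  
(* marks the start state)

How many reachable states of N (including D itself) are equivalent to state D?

First remove the unreachable states {G}; 6 states remain.
Initial partition by acceptance: {B,C} | {A,D,E,F}.
On input 1, block {A,D,E,F} splits into {A,D} and {E,F}.
The partition is now stable with 3 blocks: {B,C} | {A,D} | {E,F}.
The equivalence class containing D is {A,D}, of size 2.

2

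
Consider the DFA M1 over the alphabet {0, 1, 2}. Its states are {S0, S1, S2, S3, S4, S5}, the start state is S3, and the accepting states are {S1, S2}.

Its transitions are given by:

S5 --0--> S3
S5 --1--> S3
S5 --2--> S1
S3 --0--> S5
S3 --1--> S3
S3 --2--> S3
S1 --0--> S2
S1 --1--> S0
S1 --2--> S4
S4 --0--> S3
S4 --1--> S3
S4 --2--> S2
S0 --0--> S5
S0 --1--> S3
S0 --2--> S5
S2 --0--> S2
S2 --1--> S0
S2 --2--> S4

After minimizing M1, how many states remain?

Initial partition by acceptance: {S1,S2} | {S0,S3,S4,S5}.
Refine {S0,S3,S4,S5} on symbol 2: members go to different blocks, giving {S0,S3} and {S4,S5}.
Split {S0,S3} by δ(·,2) → {S0} and {S3}.
Stable partition: {S1,S2} | {S0} | {S4,S5} | {S3} — 4 equivalence classes.

4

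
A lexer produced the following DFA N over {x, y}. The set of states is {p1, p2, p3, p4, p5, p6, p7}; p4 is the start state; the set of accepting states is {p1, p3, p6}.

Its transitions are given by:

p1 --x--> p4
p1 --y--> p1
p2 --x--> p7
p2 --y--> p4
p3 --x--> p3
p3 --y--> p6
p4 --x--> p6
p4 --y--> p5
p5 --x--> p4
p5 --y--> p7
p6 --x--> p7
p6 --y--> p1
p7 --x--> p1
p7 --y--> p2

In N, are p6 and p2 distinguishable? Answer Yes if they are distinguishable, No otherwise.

States {p3} cannot be reached from the start state, so discard them.
Start with accepting vs non-accepting: {p1,p6} | {p2,p4,p5,p7}.
Refine {p2,p4,p5,p7} on symbol x: members go to different blocks, giving {p2,p5} and {p4,p7}.
The partition is now stable with 3 blocks: {p1,p6} | {p2,p5} | {p4,p7}.
p6 and p2 end up in different blocks, so they are distinguishable. For instance, the string 'ε' is accepted from only p6.

Yes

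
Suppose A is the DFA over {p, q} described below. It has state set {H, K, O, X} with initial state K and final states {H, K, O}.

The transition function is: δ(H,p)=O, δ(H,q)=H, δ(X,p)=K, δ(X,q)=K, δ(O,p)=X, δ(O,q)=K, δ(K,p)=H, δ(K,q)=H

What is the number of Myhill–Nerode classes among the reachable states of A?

Every state is reachable, so we keep all 4.
Start with accepting vs non-accepting: {H,K,O} | {X}.
On input p, block {H,K,O} splits into {H,K} and {O}.
Refine {H,K} on symbol p: members go to different blocks, giving {K} and {H}.
No further refinement is possible. Final partition (4 blocks): {K} | {X} | {O} | {H}.

4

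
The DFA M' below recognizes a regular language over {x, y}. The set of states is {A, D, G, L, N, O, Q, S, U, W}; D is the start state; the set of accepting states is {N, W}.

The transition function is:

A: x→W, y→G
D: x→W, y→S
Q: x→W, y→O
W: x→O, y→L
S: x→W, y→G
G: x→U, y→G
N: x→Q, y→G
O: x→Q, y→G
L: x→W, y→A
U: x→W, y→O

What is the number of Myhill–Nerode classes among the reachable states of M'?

4

First remove the unreachable states {N}; 9 states remain.
P0 = {W} | {A,D,G,L,O,Q,S,U}.
Refine {A,D,G,L,O,Q,S,U} on symbol x: members go to different blocks, giving {A,D,L,Q,S,U} and {G,O}.
On input y, block {A,D,L,Q,S,U} splits into {A,Q,S,U} and {D,L}.
No further refinement is possible. Final partition (4 blocks): {W} | {A,Q,S,U} | {G,O} | {D,L}.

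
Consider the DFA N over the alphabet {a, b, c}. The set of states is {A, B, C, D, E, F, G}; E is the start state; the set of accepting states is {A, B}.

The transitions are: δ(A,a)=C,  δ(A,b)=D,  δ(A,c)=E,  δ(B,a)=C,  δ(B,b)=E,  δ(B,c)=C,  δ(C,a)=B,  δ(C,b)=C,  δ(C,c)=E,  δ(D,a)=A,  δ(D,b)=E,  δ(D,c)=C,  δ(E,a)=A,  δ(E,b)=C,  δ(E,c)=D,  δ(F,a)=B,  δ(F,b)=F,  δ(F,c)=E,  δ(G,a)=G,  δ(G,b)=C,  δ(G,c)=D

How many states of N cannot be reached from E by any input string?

2

No path from E leads to F, G; the other 5 states are all reachable.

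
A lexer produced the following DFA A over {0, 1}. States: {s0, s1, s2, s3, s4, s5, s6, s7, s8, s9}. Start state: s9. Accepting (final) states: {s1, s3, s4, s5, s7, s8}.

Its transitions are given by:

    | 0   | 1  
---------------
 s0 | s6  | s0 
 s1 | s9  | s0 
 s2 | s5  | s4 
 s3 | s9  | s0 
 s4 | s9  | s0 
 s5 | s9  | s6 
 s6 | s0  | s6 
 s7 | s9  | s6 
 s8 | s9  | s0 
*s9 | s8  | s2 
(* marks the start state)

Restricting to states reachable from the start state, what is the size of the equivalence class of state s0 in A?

First remove the unreachable states {s1,s3,s7}; 7 states remain.
Initial partition by acceptance: {s4,s5,s8} | {s0,s2,s6,s9}.
On input 0, block {s0,s2,s6,s9} splits into {s0,s6} and {s2,s9}.
Refine {s2,s9} on symbol 1: members go to different blocks, giving {s2} and {s9}.
Stable partition: {s4,s5,s8} | {s0,s6} | {s2} | {s9} — 4 equivalence classes.
State s0 belongs to the block {s0,s6}, which has 2 states.

2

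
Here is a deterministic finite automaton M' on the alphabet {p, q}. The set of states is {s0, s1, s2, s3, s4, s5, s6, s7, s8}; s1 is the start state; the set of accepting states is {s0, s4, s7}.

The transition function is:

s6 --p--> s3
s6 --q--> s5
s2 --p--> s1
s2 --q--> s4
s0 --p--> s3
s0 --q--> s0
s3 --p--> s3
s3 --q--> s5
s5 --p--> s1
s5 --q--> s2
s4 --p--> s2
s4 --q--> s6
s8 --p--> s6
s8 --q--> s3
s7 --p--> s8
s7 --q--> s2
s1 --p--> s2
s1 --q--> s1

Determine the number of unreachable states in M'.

BFS from s1 reaches {s1, s2, s3, s4, s5, s6}; the 3 state(s) s0, s7, s8 are never visited.

3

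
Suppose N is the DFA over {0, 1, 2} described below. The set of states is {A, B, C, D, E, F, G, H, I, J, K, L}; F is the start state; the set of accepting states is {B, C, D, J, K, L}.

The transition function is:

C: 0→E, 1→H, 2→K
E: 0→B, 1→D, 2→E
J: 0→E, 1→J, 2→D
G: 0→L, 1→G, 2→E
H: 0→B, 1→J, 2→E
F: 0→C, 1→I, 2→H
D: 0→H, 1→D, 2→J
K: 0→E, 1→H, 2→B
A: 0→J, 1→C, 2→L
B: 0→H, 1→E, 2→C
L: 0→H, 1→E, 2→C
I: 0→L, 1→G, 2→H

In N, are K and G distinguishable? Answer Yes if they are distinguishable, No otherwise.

Yes

States {A} cannot be reached from the start state, so discard them.
Start with accepting vs non-accepting: {B,C,D,J,K,L} | {E,F,G,H,I}.
On input 1, block {B,C,D,J,K,L} splits into {B,C,K,L} and {D,J}.
On input 1, block {E,F,G,H,I} splits into {F,G,I} and {E,H}.
No further refinement is possible. Final partition (4 blocks): {B,C,K,L} | {F,G,I} | {D,J} | {E,H}.
K and G end up in different blocks, so they are distinguishable. For instance, the string 'ε' is accepted from only K.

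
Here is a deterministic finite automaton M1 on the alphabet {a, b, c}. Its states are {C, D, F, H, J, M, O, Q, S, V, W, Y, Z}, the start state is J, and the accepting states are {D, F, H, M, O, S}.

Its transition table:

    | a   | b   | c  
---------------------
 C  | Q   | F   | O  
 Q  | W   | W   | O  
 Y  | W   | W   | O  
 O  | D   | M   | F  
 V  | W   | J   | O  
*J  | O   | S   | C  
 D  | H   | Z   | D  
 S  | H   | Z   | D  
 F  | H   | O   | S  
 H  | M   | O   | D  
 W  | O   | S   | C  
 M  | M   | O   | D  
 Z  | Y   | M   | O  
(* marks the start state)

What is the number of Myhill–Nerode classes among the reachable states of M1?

6

States {V} cannot be reached from the start state, so discard them.
P0 = {D,F,H,M,O,S} | {C,J,Q,W,Y,Z}.
On input b, block {D,F,H,M,O,S} splits into {F,H,M,O} and {D,S}.
Split {F,H,M,O} by δ(·,a) → {F,H,M} and {O}.
On input a, block {C,J,Q,W,Y,Z} splits into {C,Q,Y,Z} and {J,W}.
On input a, block {C,Q,Y,Z} splits into {Q,Y} and {C,Z}.
Stable partition: {F,H,M} | {Q,Y} | {D,S} | {O} | {J,W} | {C,Z} — 6 equivalence classes.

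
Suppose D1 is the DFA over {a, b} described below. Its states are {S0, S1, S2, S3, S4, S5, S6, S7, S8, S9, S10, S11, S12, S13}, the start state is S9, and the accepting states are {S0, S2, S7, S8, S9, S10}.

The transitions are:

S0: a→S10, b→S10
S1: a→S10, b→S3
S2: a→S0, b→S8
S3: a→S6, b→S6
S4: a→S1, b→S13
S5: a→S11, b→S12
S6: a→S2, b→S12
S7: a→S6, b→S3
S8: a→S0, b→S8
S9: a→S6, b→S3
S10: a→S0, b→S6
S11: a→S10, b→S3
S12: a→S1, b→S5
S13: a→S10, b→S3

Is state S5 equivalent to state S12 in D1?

Yes

Reachable states from the start: {S0,S1,S2,S3,S5,S6,S8,S9,S10,S11,S12}. Unreachable: {S4,S7,S13} — drop them.
Initial partition by acceptance: {S0,S2,S8,S9,S10} | {S1,S3,S5,S6,S11,S12}.
Split {S0,S2,S8,S9,S10} by δ(·,a) → {S0,S2,S8,S10} and {S9}.
Split {S0,S2,S8,S10} by δ(·,b) → {S0,S2,S8} and {S10}.
Split {S0,S2,S8} by δ(·,a) → {S2,S8} and {S0}.
On input a, block {S1,S3,S5,S6,S11,S12} splits into {S3,S5,S12} and {S1,S11} and {S6}.
Split {S3,S5,S12} by δ(·,a) → {S5,S12} and {S3}.
No further refinement is possible. Final partition (8 blocks): {S2,S8} | {S5,S12} | {S9} | {S10} | {S0} | {S1,S11} | {S6} | {S3}.
S5 and S12 lie in the same block of the stable partition, so they are equivalent — no string distinguishes them.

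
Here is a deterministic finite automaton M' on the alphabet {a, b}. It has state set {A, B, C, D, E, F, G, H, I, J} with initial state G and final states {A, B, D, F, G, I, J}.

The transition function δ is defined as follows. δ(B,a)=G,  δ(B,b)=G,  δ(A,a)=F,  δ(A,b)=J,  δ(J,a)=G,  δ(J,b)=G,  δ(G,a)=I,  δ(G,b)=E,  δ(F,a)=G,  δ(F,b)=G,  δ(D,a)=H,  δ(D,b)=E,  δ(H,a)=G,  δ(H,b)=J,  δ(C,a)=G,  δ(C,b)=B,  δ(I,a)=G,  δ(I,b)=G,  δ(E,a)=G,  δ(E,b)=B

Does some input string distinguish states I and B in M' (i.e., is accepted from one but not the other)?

Reachable states from the start: {B,E,G,I}. Unreachable: {A,C,D,F,H,J} — drop them.
Initial partition by acceptance: {B,G,I} | {E}.
Split {B,G,I} by δ(·,b) → {B,I} and {G}.
No further refinement is possible. Final partition (3 blocks): {B,I} | {E} | {G}.
I and B lie in the same block of the stable partition, so they are equivalent — no string distinguishes them.

No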